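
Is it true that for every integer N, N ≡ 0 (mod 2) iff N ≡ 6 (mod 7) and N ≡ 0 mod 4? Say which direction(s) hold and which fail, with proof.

(⇒) fails; (⇐) holds.

(⇒) This fails: N = 0 gives 0 ≡ 0 (mod 2) but 0 ≡ 0 (mod 7), so the conjunction on the right does not hold.

(⇐) Conversely, if N ≡ 6 (mod 7) and N ≡ 0 (mod 4), then by the Chinese remainder theorem N ≡ 20 (mod 28). Since 20 ≡ 0 (mod 2) and 2 ∣ 28, we get N ≡ 0 (mod 2).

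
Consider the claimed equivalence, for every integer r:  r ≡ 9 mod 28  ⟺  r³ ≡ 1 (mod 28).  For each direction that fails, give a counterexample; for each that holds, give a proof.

(⇒) holds; (⇐) fails.

(⟹) Suppose r ≡ 9 mod 28. Write r = 28j + 9. Then (28j + 9)³ = 21952j³ + 21168j² + 6804j + 729 = 28(784j³ + 756j² + 243j + 26) + 1, so r³ ≡ 1 (mod 28).

(⟸) This fails: take r = 1. Then 1³ = 1 ≡ 1 (mod 28), yet 1 ≡ 1 (mod 28), not 9.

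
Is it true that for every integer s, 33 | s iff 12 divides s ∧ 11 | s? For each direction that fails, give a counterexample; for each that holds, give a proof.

Forward direction. This fails: take s = 33. Certainly 33 ∣ 33, but 12 ∤ 33.

Converse. Suppose 12 ∣ s and 11 ∣ s. Any common multiple of 12 and 11 is a multiple of their lcm; here gcd(12, 11) = 1, so lcm(12, 11) = 12·11 = 132, so 132 ∣ s. Since 33 ∣ 132, it follows that 33 ∣ s.

Not equivalent: only (⇐) holds.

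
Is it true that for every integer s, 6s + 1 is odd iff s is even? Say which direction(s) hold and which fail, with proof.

Only the converse holds.

(⇒) This fails: take s = 5. Then 6s + 1 = 31, which is odd, yet s = 5 is odd, not even.

(⇐) Suppose s is even. Since 6 is even, 6s is even for every s, so 6s + 1 has the same parity as 1, which is odd. Hence 6s + 1 is odd.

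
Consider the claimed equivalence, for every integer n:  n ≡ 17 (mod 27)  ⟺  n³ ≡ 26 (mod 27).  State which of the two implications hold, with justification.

(→) Suppose n ≡ 17 (mod 27). Write n = 27j + 17. Then (27j + 17)³ = 19683j³ + 37179j² + 23409j + 4913 = 27(729j³ + 1377j² + 867j + 181) + 26, so n³ ≡ 26 (mod 27).

(←) This fails: take n = 8. Then 8³ = 512 ≡ 26 (mod 27), yet 8 ≡ 8 (mod 27), not 17.

Only the forward implication holds.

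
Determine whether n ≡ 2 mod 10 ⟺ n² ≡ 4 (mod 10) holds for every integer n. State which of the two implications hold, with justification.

(←) This fails: take n = 8. Then 8² = 64 ≡ 4 (mod 10), yet 8 ≡ 8 (mod 10), not 2.

(→) Suppose n ≡ 2 mod 10. Write n = 10j + 2. Then (10j + 2)² = 100j² + 40j + 4 = 10(10j² + 4j) + 4, so n² ≡ 4 (mod 10).

(⇒) holds; (⇐) fails.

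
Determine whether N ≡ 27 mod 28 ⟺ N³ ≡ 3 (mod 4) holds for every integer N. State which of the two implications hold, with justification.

Not equivalent: only (⇒) holds.

(⟹) Suppose N ≡ 27 (mod 28). Then N³ ≡ 27³ = 19683 (mod 28), and since 4 ∣ 28, also N³ ≡ 3 (mod 4).

(⟸) This fails: take N = 3. Then 3³ = 27 ≡ 3 (mod 4), yet 3 ≡ 3 (mod 28), not 27.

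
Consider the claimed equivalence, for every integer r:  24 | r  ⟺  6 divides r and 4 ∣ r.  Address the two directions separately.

[⇒] If 24 ∣ r, write r = 24q. Since 24 = 4·6, r = 6·(4q), so 6 ∣ r; and since 24 = 6·4, r = 4·(6q), so 4 ∣ r.

[⇐] This fails: take r = 12. Both 6 ∣ 12 and 4 ∣ 12, yet 12 is not a multiple of 24 (since 12 = 0·24 + 12), so 24 ∤ 12.

Only the forward implication holds.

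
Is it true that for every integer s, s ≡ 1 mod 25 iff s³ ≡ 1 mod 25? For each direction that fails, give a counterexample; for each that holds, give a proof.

The biconditional holds.

[⇒] Suppose s ≡ 1 mod 25. Write s = 25j + 1. Then (25j + 1)³ = 15625j³ + 1875j² + 75j + 1 = 25(625j³ + 75j² + 3j) + 1, so s³ ≡ 1 (mod 25).

[⇐] Conversely, suppose s³ ≡ 1 (mod 25). The only residue r in {0, …, 24} with r³ ≡ 1 (mod 25) is r = 1, so s ≡ 1 (mod 25).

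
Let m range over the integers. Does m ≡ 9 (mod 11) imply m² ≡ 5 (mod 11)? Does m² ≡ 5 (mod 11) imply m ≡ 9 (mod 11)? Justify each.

Neither direction holds.

[⇒] This fails: take m = 9. Then 9 ≡ 9 (mod 11), but 9² = 81 ≡ 4 (mod 11), not 5.

[⇐] This fails: take m = 4. Then 4² = 16 ≡ 5 (mod 11), yet 4 ≡ 4 (mod 11), not 9.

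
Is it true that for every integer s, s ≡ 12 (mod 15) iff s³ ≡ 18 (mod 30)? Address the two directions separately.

Not equivalent: only (⇐) holds.

(⇒) This fails: take s = 27. Then 27 ≡ 12 (mod 15), but 27³ = 19683 ≡ 3 (mod 30), not 18.

(⇐) Conversely, the residues r modulo 30 with r³ ≡ 18 (mod 30) are exactly {12}, and each is ≡ 12 (mod 15).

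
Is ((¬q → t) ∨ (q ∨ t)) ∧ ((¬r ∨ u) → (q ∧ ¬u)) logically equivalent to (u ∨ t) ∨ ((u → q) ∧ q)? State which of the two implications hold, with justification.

Not equivalent: only (⇒) holds.

(⟹) Assume the antecedent. If t is true, (u ∨ t) ∨ ((u → q) ∧ q) reduces to true regardless of the other variables. If t is false, the antecedent forces (t = F, u = F, r = F, q = T) or (t = F, u = F, r = T, q = T), and (u ∨ t) ∨ ((u → q) ∧ q) holds there. Either way (u ∨ t) ∨ ((u → q) ∧ q) holds.

(⟸) This fails. Under t = T, u = F, r = F, q = F, the left side is false but the right side is true.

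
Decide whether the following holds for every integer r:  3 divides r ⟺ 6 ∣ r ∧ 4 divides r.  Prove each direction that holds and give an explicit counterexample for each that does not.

The forward direction fails; the converse holds.

(→) This fails: take r = 3. Certainly 3 ∣ 3, but 6 ∤ 3.

(←) Suppose 6 ∣ r and 4 ∣ r. Any common multiple of 6 and 4 is a multiple of their lcm; here lcm(6, 4) = 6·4/gcd(6, 4) = 24/2 = 12, so 12 ∣ r. Since 3 ∣ 12, it follows that 3 ∣ r.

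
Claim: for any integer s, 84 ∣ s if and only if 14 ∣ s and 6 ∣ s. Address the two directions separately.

(←) This fails: take s = 42. Both 14 ∣ 42 and 6 ∣ 42, yet 42 is not a multiple of 84 (since 42 = 0·84 + 42), so 84 ∤ 42.

(→) If 84 ∣ s, write s = 84q. Since 84 = 6·14, s = 14·(6q), so 14 ∣ s; and since 84 = 14·6, s = 6·(14q), so 6 ∣ s.

Not equivalent: only (⇒) holds.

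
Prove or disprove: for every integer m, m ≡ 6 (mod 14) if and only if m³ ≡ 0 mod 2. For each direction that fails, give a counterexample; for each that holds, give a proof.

(⇒) holds; (⇐) fails.

[⇒] Suppose m ≡ 6 (mod 14). Then m³ ≡ 6³ = 216 (mod 14), and since 2 ∣ 14, also m³ ≡ 0 (mod 2).

[⇐] This fails: take m = 0. Then 0³ = 0 ≡ 0 (mod 2), yet 0 ≡ 0 (mod 14), not 6.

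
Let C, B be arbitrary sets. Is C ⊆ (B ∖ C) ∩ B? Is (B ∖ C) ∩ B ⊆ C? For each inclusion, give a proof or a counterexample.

(⟹) This inclusion fails. Take C = {1}, B = ∅; then 1 ∈ C but 1 ∉ (B ∖ C) ∩ B.

(⟸) This inclusion fails. Take C = ∅, B = {1}; then 1 ∈ (B ∖ C) ∩ B but 1 ∉ C.

(⊆) fails and (⊇) fails.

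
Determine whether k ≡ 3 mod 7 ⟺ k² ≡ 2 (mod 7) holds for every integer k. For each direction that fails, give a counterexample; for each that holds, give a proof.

Not equivalent: only (⇒) holds.

[⇒] Suppose k ≡ 3 mod 7. Write k = 7j + 3. Then (7j + 3)² = 49j² + 42j + 9 = 7(7j² + 6j + 1) + 2, so k² ≡ 2 (mod 7).

[⇐] This fails: take k = 4. Then 4² = 16 ≡ 2 (mod 7), yet 4 ≡ 4 (mod 7), not 3.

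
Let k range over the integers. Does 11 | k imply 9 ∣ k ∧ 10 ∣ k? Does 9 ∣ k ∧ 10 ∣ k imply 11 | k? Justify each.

Both directions fail.

[⇒] This fails: take k = 11. Certainly 11 ∣ 11, but 9 ∤ 11.

[⇐] This fails: take k = 90. Both 9 ∣ 90 and 10 ∣ 90, yet 90 is not a multiple of 11 (since 90 = 8·11 + 2), so 11 ∤ 90.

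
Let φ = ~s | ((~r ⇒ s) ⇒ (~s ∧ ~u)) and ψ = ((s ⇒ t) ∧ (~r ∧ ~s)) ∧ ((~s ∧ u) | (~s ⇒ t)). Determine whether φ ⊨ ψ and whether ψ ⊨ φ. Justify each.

(←) Assume the antecedent. If s is true, the antecedent cannot hold. If s is false, ~s | ((~r ⇒ s) ⇒ (~s ∧ ~u)) reduces to true regardless of the other variables. Either way ~s | ((~r ⇒ s) ⇒ (~s ∧ ~u)) holds.

(→) This fails. Under r = F, s = F, t = F, u = F, the left side is true but the right side is false.

(⇒) fails; (⇐) holds.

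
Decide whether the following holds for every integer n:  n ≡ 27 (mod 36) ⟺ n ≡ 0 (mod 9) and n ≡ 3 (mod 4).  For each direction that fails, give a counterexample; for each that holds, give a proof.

Both implications hold.

(⇒) Suppose n ≡ 27 (mod 36); write n = 36j + 27. Since 9 ∣ 36, reducing mod 9 gives n ≡ 27 ≡ 0 (mod 9); since 4 ∣ 36, reducing mod 4 gives n ≡ 27 ≡ 3 (mod 4).

(⇐) Conversely, if n ≡ 0 (mod 9) and n ≡ 3 (mod 4), then by the Chinese remainder theorem n ≡ 27 (mod 36). This is exactly n ≡ 27 (mod 36).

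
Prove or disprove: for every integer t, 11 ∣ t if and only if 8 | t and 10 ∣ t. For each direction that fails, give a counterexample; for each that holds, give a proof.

(⟹) This fails: take t = 11. Certainly 11 ∣ 11, but 8 ∤ 11.

(⟸) This fails: take t = 40. Both 8 ∣ 40 and 10 ∣ 40, yet 40 is not a multiple of 11 (since 40 = 3·11 + 7), so 11 ∤ 40.

(⇒) fails and (⇐) fails.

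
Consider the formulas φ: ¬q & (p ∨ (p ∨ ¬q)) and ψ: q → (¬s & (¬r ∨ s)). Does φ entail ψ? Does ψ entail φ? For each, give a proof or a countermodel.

(→) Assume the antecedent. If q is true, the antecedent cannot hold. If q is false, q → (¬s & (¬r ∨ s)) reduces to true regardless of the other variables. Either way q → (¬s & (¬r ∨ s)) holds.

(←) This fails. Under q = T, p = F, s = F, r = F, the left side is false but the right side is true.

Only the forward implication holds.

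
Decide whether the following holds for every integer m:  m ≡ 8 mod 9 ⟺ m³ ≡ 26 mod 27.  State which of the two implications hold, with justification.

(⟹) Suppose m ≡ 8 (mod 9). Working modulo 27, m ∈ {8, 17, 26}; for each such r, r³ ≡ 26 (mod 27).

(⟸) Conversely, the residues r modulo 27 with r³ ≡ 26 (mod 27) are exactly {8, 17, 26}, and each is ≡ 8 (mod 9).

Equivalent; both directions hold.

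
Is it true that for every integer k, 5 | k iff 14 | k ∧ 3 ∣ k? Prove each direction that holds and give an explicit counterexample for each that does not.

Both directions fail.

Forward direction. This fails: take k = 5. Certainly 5 ∣ 5, but 14 ∤ 5.

Converse. This fails: take k = 42. Both 14 ∣ 42 and 3 ∣ 42, yet 42 is not a multiple of 5 (since 42 = 8·5 + 2), so 5 ∤ 42.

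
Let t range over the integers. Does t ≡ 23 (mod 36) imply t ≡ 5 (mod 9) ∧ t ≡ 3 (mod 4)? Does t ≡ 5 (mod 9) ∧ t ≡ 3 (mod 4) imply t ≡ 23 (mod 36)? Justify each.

Both directions hold.

(→) Suppose t ≡ 23 (mod 36); write t = 36j + 23. Since 9 ∣ 36, reducing mod 9 gives t ≡ 23 ≡ 5 (mod 9); since 4 ∣ 36, reducing mod 4 gives t ≡ 23 ≡ 3 (mod 4).

(←) Conversely, if t ≡ 5 (mod 9) and t ≡ 3 (mod 4), then by the Chinese remainder theorem t ≡ 23 (mod 36). This is exactly t ≡ 23 (mod 36).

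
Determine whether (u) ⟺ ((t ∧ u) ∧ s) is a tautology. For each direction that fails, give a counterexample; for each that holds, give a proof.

(⟸) Assume the antecedent. If s is true, the antecedent forces (s = T, u = T, t = T), and u holds there. If s is false, the antecedent cannot hold. Either way u holds.

(⟹) This fails. Under s = F, u = T, t = F, the left side is true but the right side is false.

Not equivalent: only (⇐) holds.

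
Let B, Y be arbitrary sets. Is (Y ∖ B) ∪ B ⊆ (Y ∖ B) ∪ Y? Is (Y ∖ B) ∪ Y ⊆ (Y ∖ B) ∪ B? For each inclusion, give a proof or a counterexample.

Reverse inclusion. Let x ∈ (Y ∖ B) ∪ Y. Then either x ∈ Y and x ∉ B; or x ∈ B ∩ Y. In each case x ∈ (Y ∖ B) ∪ B, so (Y ∖ B) ∪ Y ⊆ (Y ∖ B) ∪ B.

Forward inclusion. This inclusion fails. Take B = {1}, Y = ∅; then 1 ∈ (Y ∖ B) ∪ B but 1 ∉ (Y ∖ B) ∪ Y.

(⊆) fails; (⊇) holds.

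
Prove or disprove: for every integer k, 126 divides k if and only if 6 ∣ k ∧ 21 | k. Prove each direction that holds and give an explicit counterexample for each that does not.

Only the forward implication holds.

(⇐) This fails: take k = 42. Both 6 ∣ 42 and 21 ∣ 42, yet 42 is not a multiple of 126 (since 42 = 0·126 + 42), so 126 ∤ 42.

(⇒) If 126 ∣ k, write k = 126q. Since 126 = 21·6, k = 6·(21q), so 6 ∣ k; and since 126 = 6·21, k = 21·(6q), so 21 ∣ k.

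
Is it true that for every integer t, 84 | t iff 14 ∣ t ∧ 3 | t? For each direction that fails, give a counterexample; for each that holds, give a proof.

The forward direction holds; the converse fails.

[⇐] This fails: take t = 42. Both 14 ∣ 42 and 3 ∣ 42, yet 42 is not a multiple of 84 (since 42 = 0·84 + 42), so 84 ∤ 42.

[⇒] If 84 ∣ t, write t = 84q. Since 84 = 6·14, t = 14·(6q), so 14 ∣ t; and since 84 = 28·3, t = 3·(28q), so 3 ∣ t.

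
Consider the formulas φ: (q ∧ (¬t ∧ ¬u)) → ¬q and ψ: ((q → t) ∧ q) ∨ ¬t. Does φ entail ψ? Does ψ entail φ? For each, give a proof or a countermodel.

(⇒) This fails. Under u = F, t = T, q = F, the left side is true but the right side is false.

(⇐) This fails. Under u = F, t = F, q = T, the left side is false but the right side is true.

(⇒) fails and (⇐) fails.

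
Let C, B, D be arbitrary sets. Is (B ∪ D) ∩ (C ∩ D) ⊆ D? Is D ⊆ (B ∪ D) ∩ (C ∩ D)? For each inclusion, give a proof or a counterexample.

Only the forward inclusion holds.

(⊇) This inclusion fails. Take C = ∅, B = ∅, D = {1}; then 1 ∈ D but 1 ∉ (B ∪ D) ∩ (C ∩ D).

(⊆) Let x ∈ (B ∪ D) ∩ (C ∩ D). Then either x ∈ C ∩ D and x ∉ B; or x ∈ C ∩ B ∩ D. In each case x ∈ D, so (B ∪ D) ∩ (C ∩ D) ⊆ D.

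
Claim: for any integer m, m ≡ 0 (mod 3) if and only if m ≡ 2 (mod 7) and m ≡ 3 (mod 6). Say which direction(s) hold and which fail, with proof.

(→) This fails: m = 0 gives 0 ≡ 0 (mod 3) but 0 ≡ 0 (mod 7), so the conjunction on the right does not hold.

(←) Conversely, if m ≡ 2 (mod 7) and m ≡ 3 (mod 6), then by the Chinese remainder theorem m ≡ 9 (mod 42). Since 9 ≡ 0 (mod 3) and 3 ∣ 42, we get m ≡ 0 (mod 3).

The forward direction fails; the converse holds.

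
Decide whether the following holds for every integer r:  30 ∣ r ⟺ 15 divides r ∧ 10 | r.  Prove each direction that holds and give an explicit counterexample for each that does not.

Both directions hold; the statement is true.

[⇐] Suppose 15 ∣ r and 10 ∣ r. Any common multiple of 15 and 10 is a multiple of their lcm; here lcm(15, 10) = 15·10/gcd(15, 10) = 150/5 = 30, so 30 ∣ r.

[⇒] If 30 ∣ r, write r = 30q. Since 30 = 2·15, r = 15·(2q), so 15 ∣ r; and since 30 = 3·10, r = 10·(3q), so 10 ∣ r.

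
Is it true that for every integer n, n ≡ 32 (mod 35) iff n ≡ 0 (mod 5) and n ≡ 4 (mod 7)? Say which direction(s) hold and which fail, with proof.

Both directions fail.

(⇒) This fails: n = 32 gives 32 ≡ 32 (mod 35) but 32 ≡ 2 (mod 5), so the conjunction on the right does not hold.

(⇐) This fails: n = 25 satisfies both congruences on the right (25 ≡ 0 mod 5 and 25 ≡ 4 mod 7) yet 25 ≡ 25 (mod 35), not 32.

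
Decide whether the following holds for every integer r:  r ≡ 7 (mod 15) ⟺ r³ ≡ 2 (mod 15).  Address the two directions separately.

Both directions fail.

[⇒] This fails: take r = 7. Then 7 ≡ 7 (mod 15), but 7³ = 343 ≡ 13 (mod 15), not 2.

[⇐] This fails: take r = 8. Then 8³ = 512 ≡ 2 (mod 15), yet 8 ≡ 8 (mod 15), not 7.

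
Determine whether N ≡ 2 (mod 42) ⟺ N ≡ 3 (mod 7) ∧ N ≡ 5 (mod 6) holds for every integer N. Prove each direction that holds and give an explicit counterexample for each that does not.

Both directions fail.

(⟹) This fails: N = 2 gives 2 ≡ 2 (mod 42) but 2 ≡ 2 (mod 7), so the conjunction on the right does not hold.

(⟸) This fails: N = 17 satisfies both congruences on the right (17 ≡ 3 mod 7 and 17 ≡ 5 mod 6) yet 17 ≡ 17 (mod 42), not 2.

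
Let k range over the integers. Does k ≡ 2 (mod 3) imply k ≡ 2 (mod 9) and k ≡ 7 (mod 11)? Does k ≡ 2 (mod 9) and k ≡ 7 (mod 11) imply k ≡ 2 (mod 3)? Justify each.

(⇒) fails; (⇐) holds.

Converse. If k ≡ 2 (mod 9) and k ≡ 7 (mod 11), then by the Chinese remainder theorem k ≡ 29 (mod 99). Since 29 ≡ 2 (mod 3) and 3 ∣ 99, we get k ≡ 2 (mod 3).

Forward direction. This fails: k = 2 gives 2 ≡ 2 (mod 3) but 2 ≡ 2 (mod 11), so the conjunction on the right does not hold.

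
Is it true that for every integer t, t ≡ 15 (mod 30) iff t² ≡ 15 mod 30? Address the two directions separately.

(⇐) Suppose t² ≡ 15 (mod 30). The only residue r in {0, …, 29} with r² ≡ 15 (mod 30) is r = 15, so t ≡ 15 (mod 30).

(⇒) Suppose t ≡ 15 (mod 30). Write t = 30j + 15. Then (30j + 15)² = 900j² + 900j + 225 = 30(30j² + 30j + 7) + 15, so t² ≡ 15 (mod 30).

The biconditional holds.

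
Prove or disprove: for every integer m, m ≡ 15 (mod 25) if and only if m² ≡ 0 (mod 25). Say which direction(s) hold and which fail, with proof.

Only the forward direction holds.

(→) Suppose m ≡ 15 (mod 25). Write m = 25j + 15. Then (25j + 15)² = 625j² + 750j + 225 = 25(25j² + 30j + 9) + 0, so m² ≡ 0 (mod 25).

(←) This fails: take m = 0. Then 0² = 0 ≡ 0 (mod 25), yet 0 ≡ 0 (mod 25), not 15.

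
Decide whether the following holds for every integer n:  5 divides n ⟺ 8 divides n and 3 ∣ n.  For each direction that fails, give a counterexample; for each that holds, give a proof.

Both directions fail.

[⇒] This fails: take n = 5. Certainly 5 ∣ 5, but 8 ∤ 5.

[⇐] This fails: take n = 24. Both 8 ∣ 24 and 3 ∣ 24, yet 24 is not a multiple of 5 (since 24 = 4·5 + 4), so 5 ∤ 24.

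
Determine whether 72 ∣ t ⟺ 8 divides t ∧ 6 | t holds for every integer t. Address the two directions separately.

Not equivalent: only (⇒) holds.

(⟹) If 72 ∣ t, write t = 72q. Since 72 = 9·8, t = 8·(9q), so 8 ∣ t; and since 72 = 12·6, t = 6·(12q), so 6 ∣ t.

(⟸) This fails: take t = 24. Both 8 ∣ 24 and 6 ∣ 24, yet 24 is not a multiple of 72 (since 24 = 0·72 + 24), so 72 ∤ 24.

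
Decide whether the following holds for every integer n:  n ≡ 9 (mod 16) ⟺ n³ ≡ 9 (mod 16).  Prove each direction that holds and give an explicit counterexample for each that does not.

Both directions hold; the statement is true.

[⇒] Suppose n ≡ 9 (mod 16). Write n = 16j + 9. Then (16j + 9)³ = 4096j³ + 6912j² + 3888j + 729 = 16(256j³ + 432j² + 243j + 45) + 9, so n³ ≡ 9 (mod 16).

[⇐] Conversely, suppose n³ ≡ 9 (mod 16). The only residue r in {0, …, 15} with r³ ≡ 9 (mod 16) is r = 9, so n ≡ 9 (mod 16).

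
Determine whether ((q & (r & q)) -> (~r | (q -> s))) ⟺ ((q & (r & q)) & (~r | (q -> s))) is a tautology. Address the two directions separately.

(→) This fails. Under r = F, q = F, s = F, the left side is true but the right side is false.

(←) Assume the antecedent. If r is true, the antecedent forces (r = T, q = T, s = T), and the consequent holds there. If r is false, the antecedent cannot hold. Either way the consequent holds.

Not equivalent: only (⇐) holds.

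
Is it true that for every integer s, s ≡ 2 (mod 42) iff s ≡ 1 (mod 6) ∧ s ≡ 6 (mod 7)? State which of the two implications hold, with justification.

[⇒] This fails: s = 2 gives 2 ≡ 2 (mod 42) but 2 ≡ 2 (mod 6), so the conjunction on the right does not hold.

[⇐] This fails: s = 13 satisfies both congruences on the right (13 ≡ 1 mod 6 and 13 ≡ 6 mod 7) yet 13 ≡ 13 (mod 42), not 2.

Both directions fail.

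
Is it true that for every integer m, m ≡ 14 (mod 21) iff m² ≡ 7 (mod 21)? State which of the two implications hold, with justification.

Forward direction. Suppose m ≡ 14 (mod 21). Write m = 21j + 14. Then (21j + 14)² = 441j² + 588j + 196 = 21(21j² + 28j + 9) + 7, so m² ≡ 7 (mod 21).

Converse. This fails: take m = 7. Then 7² = 49 ≡ 7 (mod 21), yet 7 ≡ 7 (mod 21), not 14.

The forward direction holds; the converse fails.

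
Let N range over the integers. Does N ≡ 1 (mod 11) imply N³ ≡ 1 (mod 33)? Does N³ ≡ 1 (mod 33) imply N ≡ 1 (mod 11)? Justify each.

Forward direction. This fails: take N = 12. Then 12 ≡ 1 (mod 11), but 12³ = 1728 ≡ 12 (mod 33), not 1.

Converse. The residues r modulo 33 with r³ ≡ 1 (mod 33) are exactly {1}, and each is ≡ 1 (mod 11).

Only the converse holds.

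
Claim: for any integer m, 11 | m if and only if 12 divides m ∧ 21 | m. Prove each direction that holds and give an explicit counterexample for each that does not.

(⇒) fails and (⇐) fails.

[⇒] This fails: take m = 11. Certainly 11 ∣ 11, but 12 ∤ 11.

[⇐] This fails: take m = 84. Both 12 ∣ 84 and 21 ∣ 84, yet 84 is not a multiple of 11 (since 84 = 7·11 + 7), so 11 ∤ 84.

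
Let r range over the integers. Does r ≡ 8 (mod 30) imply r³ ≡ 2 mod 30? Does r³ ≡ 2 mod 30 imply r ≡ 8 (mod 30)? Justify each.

Both implications hold.

[⇐] Suppose r³ ≡ 2 (mod 30). The only residue r in {0, …, 29} with r³ ≡ 2 (mod 30) is r = 8, so r ≡ 8 (mod 30).

[⇒] Suppose r ≡ 8 (mod 30). Write r = 30j + 8. Then (30j + 8)³ = 27000j³ + 21600j² + 5760j + 512 = 30(900j³ + 720j² + 192j + 17) + 2, so r³ ≡ 2 (mod 30).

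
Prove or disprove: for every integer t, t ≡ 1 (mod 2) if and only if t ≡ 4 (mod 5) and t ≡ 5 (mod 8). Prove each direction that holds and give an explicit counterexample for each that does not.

(→) This fails: t = 1 gives 1 ≡ 1 (mod 2) but 1 ≡ 1 (mod 5), so the conjunction on the right does not hold.

(←) Conversely, if t ≡ 4 (mod 5) and t ≡ 5 (mod 8), then by the Chinese remainder theorem t ≡ 29 (mod 40). Since 29 ≡ 1 (mod 2) and 2 ∣ 40, we get t ≡ 1 (mod 2).

Only the converse holds.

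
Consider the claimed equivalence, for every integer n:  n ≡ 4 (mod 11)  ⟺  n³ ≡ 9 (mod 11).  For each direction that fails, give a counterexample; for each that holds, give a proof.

Equivalent; both directions hold.

Forward direction. Suppose n ≡ 4 (mod 11). Write n = 11j + 4. Then (11j + 4)³ = 1331j³ + 1452j² + 528j + 64 = 11(121j³ + 132j² + 48j + 5) + 9, so n³ ≡ 9 (mod 11).

Converse. Suppose n³ ≡ 9 (mod 11). The only residue r in {0, …, 10} with r³ ≡ 9 (mod 11) is r = 4, so n ≡ 4 (mod 11).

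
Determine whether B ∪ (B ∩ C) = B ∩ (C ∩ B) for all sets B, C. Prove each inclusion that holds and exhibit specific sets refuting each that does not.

Only the reverse inclusion holds.

(⊆) This inclusion fails. Take B = {1}, C = ∅; then 1 ∈ B ∪ (B ∩ C) but 1 ∉ B ∩ (C ∩ B).

(⊇) Let x ∈ B ∩ (C ∩ B). Then x ∈ B ∩ C, from which x ∈ B ∪ (B ∩ C).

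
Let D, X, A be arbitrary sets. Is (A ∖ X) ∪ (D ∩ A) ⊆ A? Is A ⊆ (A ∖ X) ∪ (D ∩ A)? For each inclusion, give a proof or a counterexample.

(⊇) This inclusion fails. Take D = ∅, X = {1}, A = {1}; then 1 ∈ A but 1 ∉ (A ∖ X) ∪ (D ∩ A).

(⊆) Let x ∈ (A ∖ X) ∪ (D ∩ A). Then either x ∈ A and x ∉ D, X; or x ∈ D ∩ A and x ∉ X; or x ∈ D ∩ X ∩ A. In each case x ∈ A, so (A ∖ X) ∪ (D ∩ A) ⊆ A.

Only the forward inclusion holds.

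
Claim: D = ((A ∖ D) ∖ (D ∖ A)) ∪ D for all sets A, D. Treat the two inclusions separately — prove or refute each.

Forward inclusion. Let x ∈ D. Then either x ∈ D and x ∉ A; or x ∈ A ∩ D. In each case x ∈ ((A ∖ D) ∖ (D ∖ A)) ∪ D, so D ⊆ ((A ∖ D) ∖ (D ∖ A)) ∪ D.

Reverse inclusion. This inclusion fails. Take A = {1}, D = ∅; then 1 ∈ ((A ∖ D) ∖ (D ∖ A)) ∪ D but 1 ∉ D.

The sets are not equal: only the forward inclusion holds.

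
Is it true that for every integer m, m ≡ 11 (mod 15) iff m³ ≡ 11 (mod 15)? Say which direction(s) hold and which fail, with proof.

(→) Suppose m ≡ 11 (mod 15). Write m = 15j + 11. Then (15j + 11)³ = 3375j³ + 7425j² + 5445j + 1331 = 15(225j³ + 495j² + 363j + 88) + 11, so m³ ≡ 11 (mod 15).

(←) Conversely, suppose m³ ≡ 11 (mod 15). The only residue r in {0, …, 14} with r³ ≡ 11 (mod 15) is r = 11, so m ≡ 11 (mod 15).

Both directions hold.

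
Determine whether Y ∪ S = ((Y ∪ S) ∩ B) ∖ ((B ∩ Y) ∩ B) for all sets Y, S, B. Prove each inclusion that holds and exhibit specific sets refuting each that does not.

Forward inclusion. This inclusion fails. Take Y = {1}, S = ∅, B = ∅; then 1 ∈ Y ∪ S but 1 ∉ ((Y ∪ S) ∩ B) ∖ ((B ∩ Y) ∩ B).

Reverse inclusion. Let x ∈ ((Y ∪ S) ∩ B) ∖ ((B ∩ Y) ∩ B). Then x ∈ S ∩ B and x ∉ Y, from which x ∈ Y ∪ S.

(⊆) fails; (⊇) holds.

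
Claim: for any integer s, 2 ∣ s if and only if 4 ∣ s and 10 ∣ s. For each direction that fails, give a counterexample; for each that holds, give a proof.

The forward direction fails; the converse holds.

[⇐] Suppose 4 ∣ s and 10 ∣ s. Any common multiple of 4 and 10 is a multiple of their lcm; here lcm(4, 10) = 4·10/gcd(4, 10) = 40/2 = 20, so 20 ∣ s. Since 2 ∣ 20, it follows that 2 ∣ s.

[⇒] This fails: take s = 2. Certainly 2 ∣ 2, but 4 ∤ 2.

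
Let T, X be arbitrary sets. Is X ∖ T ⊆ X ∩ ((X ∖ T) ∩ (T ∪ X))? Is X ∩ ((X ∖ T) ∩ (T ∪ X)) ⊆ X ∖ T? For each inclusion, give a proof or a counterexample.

(⊆) Let x ∈ X ∖ T. Then x ∈ X and x ∉ T, from which x ∈ X ∩ ((X ∖ T) ∩ (T ∪ X)).

(⊇) Let x ∈ X ∩ ((X ∖ T) ∩ (T ∪ X)). Then x ∈ X and x ∉ T, from which x ∈ X ∖ T.

Both inclusions hold.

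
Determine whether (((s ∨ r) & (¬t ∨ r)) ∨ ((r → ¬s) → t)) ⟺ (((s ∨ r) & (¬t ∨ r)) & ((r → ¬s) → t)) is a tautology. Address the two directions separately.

The forward direction fails; the converse holds.

Forward direction. This fails. Under t = T, r = F, s = F, the left side is true but the right side is false.

Converse. Assume the antecedent. If t is true, the consequent reduces to true regardless of the other variables. If t is false, the antecedent forces (t = F, r = T, s = T), and the consequent holds there. Either way the consequent holds.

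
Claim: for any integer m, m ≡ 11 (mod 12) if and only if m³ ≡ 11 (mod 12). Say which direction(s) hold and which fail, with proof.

Forward direction. Suppose m ≡ 11 (mod 12). Write m = 12j + 11. Then (12j + 11)³ = 1728j³ + 4752j² + 4356j + 1331 = 12(144j³ + 396j² + 363j + 110) + 11, so m³ ≡ 11 (mod 12).

Converse. For the converse, argue contrapositively. If m ≢ 11 (mod 12), then m is congruent to one of 0, 1, 2, 3, 4, 5, 6, 7, 8, 9, 10 modulo 12, and these give m³ ≡ 0, 1, 8, 3, 4, 5, 0, 7, 8, 9, 4 respectively — never 11.

The biconditional holds.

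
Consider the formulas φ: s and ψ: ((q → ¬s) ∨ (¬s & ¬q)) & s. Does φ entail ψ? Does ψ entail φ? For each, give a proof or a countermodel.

[⇒] This fails. Under s = T, q = T, the left side is true but the right side is false.

[⇐] Assume the antecedent. If s is true, s reduces to true regardless of the other variables. If s is false, the antecedent cannot hold. Either way s holds.

The forward direction fails; the converse holds.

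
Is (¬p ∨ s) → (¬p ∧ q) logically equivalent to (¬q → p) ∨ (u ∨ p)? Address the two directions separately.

Forward direction. Assume the antecedent. If q is true, (¬q → p) ∨ (u ∨ p) reduces to true regardless of the other variables. If q is false, the antecedent forces (u = F, p = T, s = F, q = F) or (u = T, p = T, s = F, q = F), and (¬q → p) ∨ (u ∨ p) holds there. Either way (¬q → p) ∨ (u ∨ p) holds.

Converse. This fails. Under u = T, p = F, s = F, q = F, the left side is false but the right side is true.

Not equivalent: only (⇒) holds.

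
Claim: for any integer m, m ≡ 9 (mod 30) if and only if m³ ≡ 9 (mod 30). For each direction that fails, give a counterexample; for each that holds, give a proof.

Both directions hold.

[⇒] Suppose m ≡ 9 (mod 30). Write m = 30j + 9. Then (30j + 9)³ = 27000j³ + 24300j² + 7290j + 729 = 30(900j³ + 810j² + 243j + 24) + 9, so m³ ≡ 9 (mod 30).

[⇐] Conversely, suppose m³ ≡ 9 (mod 30). The only residue r in {0, …, 29} with r³ ≡ 9 (mod 30) is r = 9, so m ≡ 9 (mod 30).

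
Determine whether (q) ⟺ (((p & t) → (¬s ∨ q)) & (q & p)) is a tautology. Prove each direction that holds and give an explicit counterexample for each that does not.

(⇒) fails; (⇐) holds.

(→) This fails. Under t = F, q = T, p = F, s = F, the left side is true but the right side is false.

(←) Assume the antecedent. If t is true, the antecedent forces (t = T, q = T, p = T, s = F) or (t = T, q = T, p = T, s = T), and q holds there. If t is false, the antecedent forces (t = F, q = T, p = T, s = F) or (t = F, q = T, p = T, s = T), and q holds there. Either way q holds.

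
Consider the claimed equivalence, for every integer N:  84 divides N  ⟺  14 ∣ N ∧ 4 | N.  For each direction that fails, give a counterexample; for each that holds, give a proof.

The forward direction holds; the converse fails.

Forward direction. If 84 ∣ N, write N = 84q. Since 84 = 6·14, N = 14·(6q), so 14 ∣ N; and since 84 = 21·4, N = 4·(21q), so 4 ∣ N.

Converse. This fails: take N = 28. Both 14 ∣ 28 and 4 ∣ 28, yet 28 is not a multiple of 84 (since 28 = 0·84 + 28), so 84 ∤ 28.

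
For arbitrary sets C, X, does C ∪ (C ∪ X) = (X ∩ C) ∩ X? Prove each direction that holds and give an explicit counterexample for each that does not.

Only the reverse inclusion holds.

(⊇) Let x ∈ (X ∩ C) ∩ X. Then x ∈ C ∩ X, from which x ∈ C ∪ (C ∪ X).

(⊆) This inclusion fails. Take C = {1}, X = ∅; then 1 ∈ C ∪ (C ∪ X) but 1 ∉ (X ∩ C) ∩ X.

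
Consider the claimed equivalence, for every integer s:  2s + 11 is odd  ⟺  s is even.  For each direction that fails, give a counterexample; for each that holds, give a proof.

The forward direction fails; the converse holds.

(→) This fails: take s = 3. Then 2s + 11 = 17, which is odd, yet s = 3 is odd, not even.

(←) Suppose s is even. Since 2 is even, 2s is even for every s, so 2s + 11 has the same parity as 11, which is odd. Hence 2s + 11 is odd.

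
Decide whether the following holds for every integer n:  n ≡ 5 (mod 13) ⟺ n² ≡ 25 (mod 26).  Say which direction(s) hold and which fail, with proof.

Neither direction holds.

Forward direction. This fails: take n = 18. Then 18 ≡ 5 (mod 13), but 18² = 324 ≡ 12 (mod 26), not 25.

Converse. This fails: take n = 21. Then 21² = 441 ≡ 25 (mod 26), yet 21 ≡ 8 (mod 13), not 5.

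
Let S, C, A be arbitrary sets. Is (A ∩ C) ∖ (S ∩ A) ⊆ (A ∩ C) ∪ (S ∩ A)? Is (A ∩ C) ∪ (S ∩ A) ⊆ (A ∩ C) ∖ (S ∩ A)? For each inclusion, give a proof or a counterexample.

Forward inclusion. Let x ∈ (A ∩ C) ∖ (S ∩ A). Then x ∈ C ∩ A and x ∉ S, from which x ∈ (A ∩ C) ∪ (S ∩ A).

Reverse inclusion. This inclusion fails. Take S = {1}, C = ∅, A = {1}; then 1 ∈ (A ∩ C) ∪ (S ∩ A) but 1 ∉ (A ∩ C) ∖ (S ∩ A).

Only the forward inclusion holds.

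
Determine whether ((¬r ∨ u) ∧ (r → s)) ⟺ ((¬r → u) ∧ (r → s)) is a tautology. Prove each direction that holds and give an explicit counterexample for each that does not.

(⇒) fails and (⇐) fails.

(⟹) This fails. Under r = F, u = F, s = F, the left side is true but the right side is false.

(⟸) This fails. Under r = T, u = F, s = T, the left side is false but the right side is true.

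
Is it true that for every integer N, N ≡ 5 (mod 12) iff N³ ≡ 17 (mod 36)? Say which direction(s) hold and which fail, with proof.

The biconditional holds.

[⇐] The residues r modulo 36 with r³ ≡ 17 (mod 36) are exactly {5, 17, 29}, and each is ≡ 5 (mod 12).

[⇒] Suppose N ≡ 5 (mod 12). Working modulo 36, N ∈ {5, 17, 29}; for each such r, r³ ≡ 17 (mod 36).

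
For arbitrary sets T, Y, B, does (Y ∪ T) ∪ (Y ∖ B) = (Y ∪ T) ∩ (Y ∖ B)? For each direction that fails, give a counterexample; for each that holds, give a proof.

Forward inclusion. This inclusion fails. Take T = {1}, Y = ∅, B = ∅; then 1 ∈ (Y ∪ T) ∪ (Y ∖ B) but 1 ∉ (Y ∪ T) ∩ (Y ∖ B).

Reverse inclusion. Let x ∈ (Y ∪ T) ∩ (Y ∖ B). Then either x ∈ Y and x ∉ T, B; or x ∈ T ∩ Y and x ∉ B. In each case x ∈ (Y ∪ T) ∪ (Y ∖ B), so (Y ∪ T) ∩ (Y ∖ B) ⊆ (Y ∪ T) ∪ (Y ∖ B).

(⊆) fails; (⊇) holds.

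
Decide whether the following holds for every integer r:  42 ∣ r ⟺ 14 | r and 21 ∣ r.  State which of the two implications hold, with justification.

Both directions hold.

(←) Suppose 14 ∣ r and 21 ∣ r. Any common multiple of 14 and 21 is a multiple of their lcm; here lcm(14, 21) = 14·21/gcd(14, 21) = 294/7 = 42, so 42 ∣ r.

(→) If 42 ∣ r, write r = 42q. Since 42 = 3·14, r = 14·(3q), so 14 ∣ r; and since 42 = 2·21, r = 21·(2q), so 21 ∣ r.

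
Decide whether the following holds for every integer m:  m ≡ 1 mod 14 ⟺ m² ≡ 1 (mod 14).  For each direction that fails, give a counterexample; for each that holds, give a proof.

Only the forward direction holds.

(⇐) This fails: take m = 13. Then 13² = 169 ≡ 1 (mod 14), yet 13 ≡ 13 (mod 14), not 1.

(⇒) Suppose m ≡ 1 mod 14. Write m = 14j + 1. Then (14j + 1)² = 196j² + 28j + 1 = 14(14j² + 2j) + 1, so m² ≡ 1 (mod 14).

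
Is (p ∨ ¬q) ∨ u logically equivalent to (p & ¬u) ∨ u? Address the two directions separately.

(⇒) fails; (⇐) holds.

[⇐] Assume the antecedent. If p is true, (p ∨ ¬q) ∨ u reduces to true regardless of the other variables. If p is false, the antecedent forces (p = F, q = F, u = T) or (p = F, q = T, u = T), and (p ∨ ¬q) ∨ u holds there. Either way (p ∨ ¬q) ∨ u holds.

[⇒] This fails. Under p = F, q = F, u = F, the left side is true but the right side is false.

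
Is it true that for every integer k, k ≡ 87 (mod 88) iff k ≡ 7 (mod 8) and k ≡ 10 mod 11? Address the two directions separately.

[⇒] Suppose k ≡ 87 (mod 88); write k = 88j + 87. Since 8 ∣ 88, reducing mod 8 gives k ≡ 87 ≡ 7 (mod 8); since 11 ∣ 88, reducing mod 11 gives k ≡ 87 ≡ 10 (mod 11).

[⇐] Conversely, if k ≡ 7 (mod 8) and k ≡ 10 (mod 11), then by the Chinese remainder theorem k ≡ 87 (mod 88). This is exactly k ≡ 87 (mod 88).

The biconditional holds.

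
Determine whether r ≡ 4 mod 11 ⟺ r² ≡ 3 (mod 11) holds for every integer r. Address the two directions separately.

Neither direction holds.

(⇒) This fails: take r = 4. Then 4 ≡ 4 (mod 11), but 4² = 16 ≡ 5 (mod 11), not 3.

(⇐) This fails: take r = 5. Then 5² = 25 ≡ 3 (mod 11), yet 5 ≡ 5 (mod 11), not 4.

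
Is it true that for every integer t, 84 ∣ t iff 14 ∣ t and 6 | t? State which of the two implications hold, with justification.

(⇒) holds; (⇐) fails.

(⟹) If 84 ∣ t, write t = 84q. Since 84 = 6·14, t = 14·(6q), so 14 ∣ t; and since 84 = 14·6, t = 6·(14q), so 6 ∣ t.

(⟸) This fails: take t = 42. Both 14 ∣ 42 and 6 ∣ 42, yet 42 is not a multiple of 84 (since 42 = 0·84 + 42), so 84 ∤ 42.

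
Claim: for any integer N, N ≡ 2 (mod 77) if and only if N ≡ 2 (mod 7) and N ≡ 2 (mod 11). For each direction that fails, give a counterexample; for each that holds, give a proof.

Both directions hold; the statement is true.

(→) Suppose N ≡ 2 (mod 77); write N = 77j + 2. Since 7 ∣ 77, reducing mod 7 gives N ≡ 2 (mod 7); since 11 ∣ 77, reducing mod 11 gives N ≡ 2 (mod 11).

(←) Conversely, if N ≡ 2 (mod 7) and N ≡ 2 (mod 11), then by the Chinese remainder theorem N ≡ 2 (mod 77). This is exactly N ≡ 2 (mod 77).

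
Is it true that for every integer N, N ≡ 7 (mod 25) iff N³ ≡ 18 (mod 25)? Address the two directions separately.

The biconditional holds.

(→) Suppose N ≡ 7 (mod 25). Write N = 25j + 7. Then (25j + 7)³ = 15625j³ + 13125j² + 3675j + 343 = 25(625j³ + 525j² + 147j + 13) + 18, so N³ ≡ 18 (mod 25).

(←) Conversely, suppose N³ ≡ 18 (mod 25). The only residue r in {0, …, 24} with r³ ≡ 18 (mod 25) is r = 7, so N ≡ 7 (mod 25).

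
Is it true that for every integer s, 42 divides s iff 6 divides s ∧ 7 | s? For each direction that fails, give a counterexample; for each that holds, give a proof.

Both implications hold.

(⟸) Suppose 6 ∣ s and 7 ∣ s. Any common multiple of 6 and 7 is a multiple of their lcm; here gcd(6, 7) = 1, so lcm(6, 7) = 6·7 = 42, so 42 ∣ s.

(⟹) If 42 ∣ s, write s = 42q. Since 42 = 7·6, s = 6·(7q), so 6 ∣ s; and since 42 = 6·7, s = 7·(6q), so 7 ∣ s.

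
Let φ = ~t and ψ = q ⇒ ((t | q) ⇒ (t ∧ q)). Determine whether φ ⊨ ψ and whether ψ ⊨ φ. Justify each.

Neither implication holds.

Forward direction. This fails. Under t = F, q = T, the left side is true but the right side is false.

Converse. This fails. Under t = T, q = F, the left side is false but the right side is true.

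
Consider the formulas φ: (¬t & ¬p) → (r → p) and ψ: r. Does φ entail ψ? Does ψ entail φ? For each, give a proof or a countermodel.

Neither implication holds.

Forward direction. This fails. Under r = F, t = F, p = F, the left side is true but the right side is false.

Converse. This fails. Under r = T, t = F, p = F, the left side is false but the right side is true.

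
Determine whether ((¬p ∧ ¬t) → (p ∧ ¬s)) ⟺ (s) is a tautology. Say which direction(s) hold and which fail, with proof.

Both directions fail.

(⟹) This fails. Under p = T, s = F, t = F, the left side is true but the right side is false.

(⟸) This fails. Under p = F, s = T, t = F, the left side is false but the right side is true.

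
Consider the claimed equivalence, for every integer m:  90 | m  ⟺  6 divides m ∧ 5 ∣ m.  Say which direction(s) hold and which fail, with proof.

(⇒) holds; (⇐) fails.

(⇐) This fails: take m = 30. Both 6 ∣ 30 and 5 ∣ 30, yet 30 is not a multiple of 90 (since 30 = 0·90 + 30), so 90 ∤ 30.

(⇒) If 90 ∣ m, write m = 90q. Since 90 = 15·6, m = 6·(15q), so 6 ∣ m; and since 90 = 18·5, m = 5·(18q), so 5 ∣ m.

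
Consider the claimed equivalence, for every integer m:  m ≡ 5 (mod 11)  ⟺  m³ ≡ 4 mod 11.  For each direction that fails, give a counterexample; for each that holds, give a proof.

(⇒) Suppose m ≡ 5 (mod 11). Write m = 11j + 5. Then (11j + 5)³ = 1331j³ + 1815j² + 825j + 125 = 11(121j³ + 165j² + 75j + 11) + 4, so m³ ≡ 4 (mod 11).

(⇐) Conversely, suppose m³ ≡ 4 (mod 11). The only residue r in {0, …, 10} with r³ ≡ 4 (mod 11) is r = 5, so m ≡ 5 (mod 11).

Both directions hold.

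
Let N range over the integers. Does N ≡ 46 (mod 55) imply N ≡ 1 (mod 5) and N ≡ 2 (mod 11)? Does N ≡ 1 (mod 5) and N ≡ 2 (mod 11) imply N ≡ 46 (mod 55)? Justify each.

Forward direction. Suppose N ≡ 46 (mod 55); write N = 55j + 46. Since 5 ∣ 55, reducing mod 5 gives N ≡ 46 ≡ 1 (mod 5); since 11 ∣ 55, reducing mod 11 gives N ≡ 46 ≡ 2 (mod 11).

Converse. If N ≡ 1 (mod 5) and N ≡ 2 (mod 11), then by the Chinese remainder theorem N ≡ 46 (mod 55). This is exactly N ≡ 46 (mod 55).

Both directions hold; the statement is true.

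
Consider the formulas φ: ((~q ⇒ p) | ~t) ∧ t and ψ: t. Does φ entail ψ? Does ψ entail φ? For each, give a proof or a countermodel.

Forward direction. Assume the antecedent. If p is true, the antecedent forces (p = T, q = F, t = T) or (p = T, q = T, t = T), and t holds there. If p is false, the antecedent forces (p = F, q = T, t = T), and t holds there. Either way t holds.

Converse. This fails. Under p = F, q = F, t = T, the left side is false but the right side is true.

The forward direction holds; the converse fails.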